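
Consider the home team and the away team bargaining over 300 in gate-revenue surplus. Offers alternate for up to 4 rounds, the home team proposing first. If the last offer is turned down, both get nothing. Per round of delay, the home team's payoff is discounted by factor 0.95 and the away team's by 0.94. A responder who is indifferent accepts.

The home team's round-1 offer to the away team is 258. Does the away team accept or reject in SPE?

Work out the away team's continuation value if the offer is rejected.
Round 4 (the away team proposes): the home team will accept anything ≥ 0, so the away team offers 0 and keeps 300.
Round 3 (the home team proposes): the away team can get 300 next round, worth 0.94 × 300 = 282 now, so the home team offers 282, keeping 18.
Round 2 (the away team proposes): the home team can get 18 next round, worth 0.95 × 18 = 17.1 now; the away team offers that and keeps 282.9.
So by rejecting in round 1, the away team gets 282.9 next round, worth 0.94 × 282.9 = 265.926 now.
Offer 258 < 265.926, so the away team rejects.

Reject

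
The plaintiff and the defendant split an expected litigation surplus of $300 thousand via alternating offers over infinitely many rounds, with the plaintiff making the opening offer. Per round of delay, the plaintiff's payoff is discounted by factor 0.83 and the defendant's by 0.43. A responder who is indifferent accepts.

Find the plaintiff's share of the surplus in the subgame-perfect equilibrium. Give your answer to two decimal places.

265.90

When the plaintiff proposes, the defendant accepts any offer worth at least 0.43 times what the defendant would get by proposing next round; and vice versa.
This gives x = 300 − 0.43y and y = 300 − 0.83x, where x and y are each side's share when it proposes.
Hence (1 − 0.43·0.83)x = 300(1 − 0.43), i.e. 0.6431·x = 171.
x ≈ 265.8995; the defendant's share is 300 − x ≈ 34.1005.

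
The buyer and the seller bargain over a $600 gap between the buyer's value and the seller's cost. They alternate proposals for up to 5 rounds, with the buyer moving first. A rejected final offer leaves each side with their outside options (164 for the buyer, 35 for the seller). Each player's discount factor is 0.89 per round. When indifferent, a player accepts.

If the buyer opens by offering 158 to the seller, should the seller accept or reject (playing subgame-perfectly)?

Accept

Round 5 (the buyer proposes): the seller gets 35 if talks fail, so the buyer offers 35 and keeps 565.
Round 4 (the seller proposes): the buyer can get 565 next round, worth 0.89 × 565 = 502.85 now; the seller offers that and keeps 97.15.
Round 3 (the buyer proposes): the seller can get 97.15 next round, worth 0.89 × 97.15 = 86.4635 now. The buyer offers 86.4635 and keeps 600 − 86.4635 = 513.5365.
Round 2 (the seller proposes): the buyer can get 513.5365 next round, worth 0.89 × 513.5365 = 457.047485 now. The seller offers 457.047485 and keeps 600 − 457.047485 = 142.952515.
So by rejecting in round 1, the seller gets 142.952515 next round, worth 0.89 × 142.952515 = 127.22773835 now.
Offer 158 ≥ 127.22773835, so the seller accepts.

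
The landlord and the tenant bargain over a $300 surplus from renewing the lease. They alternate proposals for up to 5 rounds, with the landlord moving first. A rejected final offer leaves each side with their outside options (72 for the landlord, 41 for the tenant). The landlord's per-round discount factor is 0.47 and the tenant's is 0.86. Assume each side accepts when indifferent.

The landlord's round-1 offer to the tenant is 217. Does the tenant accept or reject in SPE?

Accept

Work out the tenant's continuation value if the offer is rejected.
Round 5 (the landlord proposes): the tenant gets 41 if talks fail, so the landlord offers 41 and keeps 259.
Round 4 (the tenant proposes): the landlord can get 259 next round, worth 0.47 × 259 = 121.73 now; the tenant offers that and keeps 178.27.
Round 3 (the landlord proposes): the tenant can get 178.27 next round, worth 0.86 × 178.27 = 153.3122 now; the landlord offers that and keeps 146.6878.
Round 2 (the tenant proposes): the landlord can get 146.6878 next round, worth 0.47 × 146.6878 = 68.943266 now. The tenant offers 68.943266 and keeps 300 − 68.943266 = 231.056734.
So by rejecting in round 1, the tenant gets 231.056734 next round, worth 0.86 × 231.056734 = 198.70879124 now.
Offer 217 ≥ 198.70879124, so the tenant accepts.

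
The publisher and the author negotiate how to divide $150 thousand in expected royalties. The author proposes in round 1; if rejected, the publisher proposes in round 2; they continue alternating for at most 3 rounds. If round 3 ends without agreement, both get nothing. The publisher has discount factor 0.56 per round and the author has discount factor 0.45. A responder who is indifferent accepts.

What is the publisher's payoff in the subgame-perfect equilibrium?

Round 3 (the author proposes): the publisher will accept anything ≥ 0, so the author offers 0 and keeps 150.
Round 2 (the publisher proposes): the author can get 150 next round, worth 0.45 × 150 = 67.5 now, so the publisher offers 67.5, keeping 82.5.
Round 1 (the author proposes): the publisher can get 82.5 next round, worth 0.56 × 82.5 = 46.2 now, so the author offers 46.2, keeping 103.8.

46.2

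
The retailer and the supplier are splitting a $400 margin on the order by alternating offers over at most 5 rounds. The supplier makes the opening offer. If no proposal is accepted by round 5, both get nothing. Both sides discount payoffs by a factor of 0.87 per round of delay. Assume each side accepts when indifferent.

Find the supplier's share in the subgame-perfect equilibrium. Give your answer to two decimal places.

Round 5 (the supplier proposes): rejection yields 0 for the retailer; the supplier offers 0 and keeps 400.
Round 4 (the retailer proposes): the supplier can get 400 next round, worth 0.87 × 400 = 348 now, so the retailer offers 348, keeping 52.
Round 3 (the supplier proposes): the retailer can get 52 next round, worth 0.87 × 52 = 45.24 now, so the supplier offers 45.24, keeping 354.76.
Round 2 (the retailer proposes): the supplier can get 354.76 next round, worth 0.87 × 354.76 = 308.6412 now, so the retailer offers 308.6412, keeping 91.3588.
Round 1 (the supplier proposes): the retailer can get 91.3588 next round, worth 0.87 × 91.3588 = 79.482156 now. The supplier offers 79.482156 and keeps 400 − 79.482156 = 320.517844.

320.52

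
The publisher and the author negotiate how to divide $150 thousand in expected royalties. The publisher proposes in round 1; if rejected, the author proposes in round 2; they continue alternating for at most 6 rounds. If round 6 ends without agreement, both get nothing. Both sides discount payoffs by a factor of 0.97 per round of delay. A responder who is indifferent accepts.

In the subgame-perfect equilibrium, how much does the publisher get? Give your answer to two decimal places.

Round 6 (the author proposes): the publisher will accept anything ≥ 0, so the author offers 0 and keeps 150.
Round 5 (the publisher proposes): the author can get 150 next round, worth 0.97 × 150 = 145.5 now; the publisher offers that and keeps 4.5.
Round 4 (the author proposes): the publisher can get 4.5 next round, worth 0.97 × 4.5 = 4.365 now; the author offers that and keeps 145.635.
Round 3 (the publisher proposes): the author can get 145.635 next round, worth 0.97 × 145.635 = 141.26595 now, so the publisher offers 141.26595, keeping 8.73405.
Round 2 (the author proposes): the publisher can get 8.73405 next round, worth 0.97 × 8.73405 = 8.4720285 now. The author offers 8.4720285 and keeps 150 − 8.4720285 = 141.5279715.
Round 1 (the publisher proposes): the author can get 141.5279715 next round, worth 0.97 × 141.5279715 = 137.282132355 now, so the publisher offers 137.282132355, keeping 12.717867645.

12.72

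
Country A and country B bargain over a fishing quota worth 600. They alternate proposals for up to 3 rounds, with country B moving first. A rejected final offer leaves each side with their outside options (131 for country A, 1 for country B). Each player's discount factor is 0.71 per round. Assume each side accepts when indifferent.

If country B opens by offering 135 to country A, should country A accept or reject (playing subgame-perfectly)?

Reject

Work out country A's continuation value if the offer is rejected.
Round 3 (country B proposes): country A gets 131 if talks fail, so country B offers 131 and keeps 469.
Round 2 (country A proposes): country B can get 469 next round, worth 0.71 × 469 = 332.99 now. Country A offers 332.99 and keeps 600 − 332.99 = 267.01.
So by rejecting in round 1, country A gets 267.01 next round, worth 0.71 × 267.01 = 189.5771 now.
Offer 135 < 189.5771, so country A rejects.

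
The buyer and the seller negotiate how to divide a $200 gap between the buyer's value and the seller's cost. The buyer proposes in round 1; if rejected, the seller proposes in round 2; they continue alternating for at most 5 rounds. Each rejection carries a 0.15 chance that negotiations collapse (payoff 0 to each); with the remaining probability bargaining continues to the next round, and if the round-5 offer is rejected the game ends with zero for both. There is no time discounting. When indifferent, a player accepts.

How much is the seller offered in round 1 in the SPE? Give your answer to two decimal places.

43.92

By backward induction:
Round 5 (the buyer proposes): the seller will accept anything ≥ 0, so the buyer offers 0 and keeps 200.
Round 4 (the seller proposes): rejecting gives the buyer an expected 0.85 × 200 = 170; the seller offers that and keeps 30.
Round 3 (the buyer proposes): rejecting gives the seller an expected 0.85 × 30 = 25.5. The buyer offers 25.5 and keeps 200 − 25.5 = 174.5.
Round 2 (the seller proposes): rejecting gives the buyer an expected 0.85 × 174.5 = 148.325, so the seller offers 148.325, keeping 51.675.
Round 1 (the buyer proposes): rejecting gives the seller an expected 0.85 × 51.675 = 43.92375; the buyer offers that and keeps 156.07625.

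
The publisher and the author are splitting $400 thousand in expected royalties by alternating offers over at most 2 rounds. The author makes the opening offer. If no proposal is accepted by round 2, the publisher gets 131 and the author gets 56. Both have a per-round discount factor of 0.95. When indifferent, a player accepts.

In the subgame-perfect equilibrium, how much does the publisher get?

326.8

Round 2 (the publisher proposes): the author gets 56 if talks fail, so the publisher offers 56 and keeps 344.
Round 1 (the author proposes): the publisher can get 344 next round, worth 0.95 × 344 = 326.8 now; the author offers that and keeps 73.2.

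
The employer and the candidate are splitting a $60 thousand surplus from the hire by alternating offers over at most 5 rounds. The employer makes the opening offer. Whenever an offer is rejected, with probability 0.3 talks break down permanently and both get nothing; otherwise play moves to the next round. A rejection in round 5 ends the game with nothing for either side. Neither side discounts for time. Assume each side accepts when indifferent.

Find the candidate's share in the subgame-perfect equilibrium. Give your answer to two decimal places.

18.77

Round 5 (the employer proposes): rejection yields 0 for the candidate; the employer offers 0 and keeps 60.
Round 4 (the candidate proposes): rejecting gives the employer an expected 0.7 × 60 = 42, so the candidate offers 42, keeping 18.
Round 3 (the employer proposes): rejecting gives the candidate an expected 0.7 × 18 = 12.6, so the employer offers 12.6, keeping 47.4.
Round 2 (the candidate proposes): rejecting gives the employer an expected 0.7 × 47.4 = 33.18, so the candidate offers 33.18, keeping 26.82.
Round 1 (the employer proposes): rejecting gives the candidate an expected 0.7 × 26.82 = 18.774. The employer offers 18.774 and keeps 60 − 18.774 = 41.226.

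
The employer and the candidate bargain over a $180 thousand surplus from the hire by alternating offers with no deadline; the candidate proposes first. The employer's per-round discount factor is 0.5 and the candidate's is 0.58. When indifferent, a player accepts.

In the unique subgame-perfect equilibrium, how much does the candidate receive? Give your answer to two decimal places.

126.76

In a stationary SPE each proposer offers the other exactly their discounted continuation value.
If the candidate keeps x when proposing and the employer keeps y when proposing, then x = 180 − 0.5y and y = 180 − 0.58x.
Solving: x = 180(1 − 0.5) / (1 − 0.58·0.5) = 90 / 0.71 ≈ 126.7606.
The employer gets 180 − 126.7606 ≈ 53.2394.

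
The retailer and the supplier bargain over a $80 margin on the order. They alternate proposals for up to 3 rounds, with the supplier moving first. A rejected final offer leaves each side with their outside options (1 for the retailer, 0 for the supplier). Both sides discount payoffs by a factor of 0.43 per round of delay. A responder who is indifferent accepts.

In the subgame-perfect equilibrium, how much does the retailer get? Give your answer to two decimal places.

Round 3 (the supplier proposes): the retailer gets 1 if talks fail, so the supplier offers 1 and keeps 79.
Round 2 (the retailer proposes): the supplier can get 79 next round, worth 0.43 × 79 = 33.97 now; the retailer offers that and keeps 46.03.
Round 1 (the supplier proposes): the retailer can get 46.03 next round, worth 0.43 × 46.03 = 19.7929 now; the supplier offers that and keeps 60.2071.

19.79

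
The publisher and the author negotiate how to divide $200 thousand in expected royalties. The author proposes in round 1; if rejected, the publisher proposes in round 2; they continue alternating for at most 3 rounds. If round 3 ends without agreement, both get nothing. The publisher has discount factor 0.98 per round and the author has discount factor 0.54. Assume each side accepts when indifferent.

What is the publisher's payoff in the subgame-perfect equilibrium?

90.16

Round 3 (the author proposes): the publisher will accept anything ≥ 0, so the author offers 0 and keeps 200.
Round 2 (the publisher proposes): the author can get 200 next round, worth 0.54 × 200 = 108 now; the publisher offers that and keeps 92.
Round 1 (the author proposes): the publisher can get 92 next round, worth 0.98 × 92 = 90.16 now; the author offers that and keeps 109.84.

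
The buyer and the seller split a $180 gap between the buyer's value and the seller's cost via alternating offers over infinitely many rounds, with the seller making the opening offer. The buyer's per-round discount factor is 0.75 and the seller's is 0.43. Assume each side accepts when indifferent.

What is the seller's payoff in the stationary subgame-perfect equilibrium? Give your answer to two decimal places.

Let x be the seller's share when the seller proposes and y be the buyer's share when the buyer proposes.
The buyer accepts iff offered ≥ 0.75·y, so x = 180 − 0.75y. Symmetrically y = 180 − 0.43x.
Substituting: x = 180 − 0.75(180 − 0.43x), giving x(1 − 0.43·0.75) = 180(1 − 0.75).
So x = 180 × 0.25 / 0.6775 ≈ 66.4207, and the buyer receives 180 − x ≈ 113.5793.

66.42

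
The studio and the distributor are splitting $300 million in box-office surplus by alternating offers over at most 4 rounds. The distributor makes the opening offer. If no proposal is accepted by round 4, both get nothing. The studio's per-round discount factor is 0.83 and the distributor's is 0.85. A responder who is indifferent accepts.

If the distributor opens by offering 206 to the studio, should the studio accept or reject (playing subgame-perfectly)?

Work out the studio's continuation value if the offer is rejected.
Round 4 (the studio proposes): rejection yields 0 for the distributor; the studio offers 0 and keeps 300.
Round 3 (the distributor proposes): the studio can get 300 next round, worth 0.83 × 300 = 249 now; the distributor offers that and keeps 51.
Round 2 (the studio proposes): the distributor can get 51 next round, worth 0.85 × 51 = 43.35 now; the studio offers that and keeps 256.65.
So by rejecting in round 1, the studio gets 256.65 next round, worth 0.83 × 256.65 = 213.0195 now.
Offer 206 < 213.0195, so the studio rejects.

Reject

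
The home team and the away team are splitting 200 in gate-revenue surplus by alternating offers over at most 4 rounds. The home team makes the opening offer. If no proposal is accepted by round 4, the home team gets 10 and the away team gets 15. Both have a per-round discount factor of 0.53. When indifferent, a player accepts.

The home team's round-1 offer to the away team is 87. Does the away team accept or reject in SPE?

Round 4 (the away team proposes): the home team gets 10 if talks fail, so the away team offers 10 and keeps 190.
Round 3 (the home team proposes): the away team can get 190 next round, worth 0.53 × 190 = 100.7 now; the home team offers that and keeps 99.3.
Round 2 (the away team proposes): the home team can get 99.3 next round, worth 0.53 × 99.3 = 52.629 now; the away team offers that and keeps 147.371.
So by rejecting in round 1, the away team gets 147.371 next round, worth 0.53 × 147.371 = 78.10663 now.
Offer 87 ≥ 78.10663, so the away team accepts.

Accept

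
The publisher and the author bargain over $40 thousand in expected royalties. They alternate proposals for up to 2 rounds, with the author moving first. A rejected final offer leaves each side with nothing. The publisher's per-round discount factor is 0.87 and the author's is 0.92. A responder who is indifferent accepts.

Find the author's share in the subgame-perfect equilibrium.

Solve by backward induction from round 2.
Round 2 (the publisher proposes): the author will accept anything ≥ 0, so the publisher offers 0 and keeps 40.
Round 1 (the author proposes): the publisher can get 40 next round, worth 0.87 × 40 = 34.8 now, so the author offers 34.8, keeping 5.2.

5.2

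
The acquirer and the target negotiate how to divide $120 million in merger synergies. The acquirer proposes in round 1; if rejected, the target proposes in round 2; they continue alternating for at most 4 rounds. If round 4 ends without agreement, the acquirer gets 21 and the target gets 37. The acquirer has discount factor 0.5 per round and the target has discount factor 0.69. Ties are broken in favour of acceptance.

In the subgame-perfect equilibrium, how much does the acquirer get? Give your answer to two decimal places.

Round 4 (the target proposes): the acquirer gets 21 if talks fail, so the target offers 21 and keeps 99.
Round 3 (the acquirer proposes): the target can get 99 next round, worth 0.69 × 99 = 68.31 now. The acquirer offers 68.31 and keeps 120 − 68.31 = 51.69.
Round 2 (the target proposes): the acquirer can get 51.69 next round, worth 0.5 × 51.69 = 25.845 now. The target offers 25.845 and keeps 120 − 25.845 = 94.155.
Round 1 (the acquirer proposes): the target can get 94.155 next round, worth 0.69 × 94.155 = 64.96695 now. The acquirer offers 64.96695 and keeps 120 − 64.96695 = 55.03305.

55.03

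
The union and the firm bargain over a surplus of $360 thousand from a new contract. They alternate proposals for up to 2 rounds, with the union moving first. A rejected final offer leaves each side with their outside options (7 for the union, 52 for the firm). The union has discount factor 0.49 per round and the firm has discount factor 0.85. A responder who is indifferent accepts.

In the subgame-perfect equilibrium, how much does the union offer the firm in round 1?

300.05

Round 2 (the firm proposes): the union gets 7 if talks fail, so the firm offers 7 and keeps 353.
Round 1 (the union proposes): the firm can get 353 next round, worth 0.85 × 353 = 300.05 now; the union offers that and keeps 59.95.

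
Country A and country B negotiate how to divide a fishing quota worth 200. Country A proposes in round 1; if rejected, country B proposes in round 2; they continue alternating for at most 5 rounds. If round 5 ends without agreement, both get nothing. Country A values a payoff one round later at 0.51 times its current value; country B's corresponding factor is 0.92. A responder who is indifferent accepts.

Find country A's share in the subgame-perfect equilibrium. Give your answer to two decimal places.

Round 5 (country A proposes): rejection yields 0 for country B; country A offers 0 and keeps 200.
Round 4 (country B proposes): country A can get 200 next round, worth 0.51 × 200 = 102 now. Country B offers 102 and keeps 200 − 102 = 98.
Round 3 (country A proposes): country B can get 98 next round, worth 0.92 × 98 = 90.16 now, so country A offers 90.16, keeping 109.84.
Round 2 (country B proposes): country A can get 109.84 next round, worth 0.51 × 109.84 = 56.0184 now. Country B offers 56.0184 and keeps 200 − 56.0184 = 143.9816.
Round 1 (country A proposes): country B can get 143.9816 next round, worth 0.92 × 143.9816 = 132.463072 now, so country A offers 132.463072, keeping 67.536928.

67.54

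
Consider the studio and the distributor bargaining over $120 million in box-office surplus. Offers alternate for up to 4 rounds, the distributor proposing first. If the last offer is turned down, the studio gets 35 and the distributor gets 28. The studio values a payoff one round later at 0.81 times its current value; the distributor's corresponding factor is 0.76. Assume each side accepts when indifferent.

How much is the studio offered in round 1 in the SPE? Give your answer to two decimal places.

By backward induction:
Round 4 (the studio proposes): the distributor gets 28 if talks fail, so the studio offers 28 and keeps 92.
Round 3 (the distributor proposes): the studio can get 92 next round, worth 0.81 × 92 = 74.52 now; the distributor offers that and keeps 45.48.
Round 2 (the studio proposes): the distributor can get 45.48 next round, worth 0.76 × 45.48 = 34.5648 now, so the studio offers 34.5648, keeping 85.4352.
Round 1 (the distributor proposes): the studio can get 85.4352 next round, worth 0.81 × 85.4352 = 69.202512 now; the distributor offers that and keeps 50.797488.

69.20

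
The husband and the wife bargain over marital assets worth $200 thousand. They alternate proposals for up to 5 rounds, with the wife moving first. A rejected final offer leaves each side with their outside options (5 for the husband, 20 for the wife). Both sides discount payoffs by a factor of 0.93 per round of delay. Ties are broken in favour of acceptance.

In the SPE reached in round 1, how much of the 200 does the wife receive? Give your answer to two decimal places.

Round 5 (the wife proposes): the husband gets 5 if talks fail, so the wife offers 5 and keeps 195.
Round 4 (the husband proposes): the wife can get 195 next round, worth 0.93 × 195 = 181.35 now; the husband offers that and keeps 18.65.
Round 3 (the wife proposes): the husband can get 18.65 next round, worth 0.93 × 18.65 = 17.3445 now, so the wife offers 17.3445, keeping 182.6555.
Round 2 (the husband proposes): the wife can get 182.6555 next round, worth 0.93 × 182.6555 = 169.869615 now, so the husband offers 169.869615, keeping 30.130385.
Round 1 (the wife proposes): the husband can get 30.130385 next round, worth 0.93 × 30.130385 = 28.02125805 now; the wife offers that and keeps 171.97874195.

171.98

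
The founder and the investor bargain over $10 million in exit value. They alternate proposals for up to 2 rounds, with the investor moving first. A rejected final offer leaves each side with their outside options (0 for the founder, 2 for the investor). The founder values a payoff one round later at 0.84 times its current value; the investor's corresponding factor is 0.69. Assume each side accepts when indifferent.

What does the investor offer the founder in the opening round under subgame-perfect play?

6.72

Round 2 (the founder proposes): the investor gets 2 if talks fail, so the founder offers 2 and keeps 8.
Round 1 (the investor proposes): the founder can get 8 next round, worth 0.84 × 8 = 6.72 now, so the investor offers 6.72, keeping 3.28.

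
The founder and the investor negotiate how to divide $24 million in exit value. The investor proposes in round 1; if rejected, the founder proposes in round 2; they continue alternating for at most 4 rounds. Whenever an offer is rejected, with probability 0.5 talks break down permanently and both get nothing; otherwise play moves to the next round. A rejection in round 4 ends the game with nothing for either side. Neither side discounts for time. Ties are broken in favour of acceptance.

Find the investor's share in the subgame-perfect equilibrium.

15

Round 4 (the founder proposes): rejection yields 0 for the investor; the founder offers 0 and keeps 24.
Round 3 (the investor proposes): rejecting gives the founder an expected 0.5 × 24 = 12, so the investor offers 12, keeping 12.
Round 2 (the founder proposes): rejecting gives the investor an expected 0.5 × 12 = 6. The founder offers 6 and keeps 24 − 6 = 18.
Round 1 (the investor proposes): rejecting gives the founder an expected 0.5 × 18 = 9. The investor offers 9 and keeps 24 − 9 = 15.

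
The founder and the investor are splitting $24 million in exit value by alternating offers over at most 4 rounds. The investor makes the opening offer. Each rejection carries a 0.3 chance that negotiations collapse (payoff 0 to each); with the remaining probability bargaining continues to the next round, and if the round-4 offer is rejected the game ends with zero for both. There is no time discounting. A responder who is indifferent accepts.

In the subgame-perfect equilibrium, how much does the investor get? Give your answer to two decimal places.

10.73

By backward induction:
Round 4 (the founder proposes): rejection yields 0 for the investor; the founder offers 0 and keeps 24.
Round 3 (the investor proposes): rejecting gives the founder an expected 0.7 × 24 = 16.8. The investor offers 16.8 and keeps 24 − 16.8 = 7.2.
Round 2 (the founder proposes): rejecting gives the investor an expected 0.7 × 7.2 = 5.04; the founder offers that and keeps 18.96.
Round 1 (the investor proposes): rejecting gives the founder an expected 0.7 × 18.96 = 13.272; the investor offers that and keeps 10.728.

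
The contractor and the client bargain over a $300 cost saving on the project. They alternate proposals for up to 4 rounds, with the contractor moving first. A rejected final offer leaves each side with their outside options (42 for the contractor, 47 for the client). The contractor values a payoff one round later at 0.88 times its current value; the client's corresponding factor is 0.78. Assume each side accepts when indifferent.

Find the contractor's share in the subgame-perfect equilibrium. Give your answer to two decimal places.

133.79

Round 4 (the client proposes): the contractor gets 42 if talks fail, so the client offers 42 and keeps 258.
Round 3 (the contractor proposes): the client can get 258 next round, worth 0.78 × 258 = 201.24 now; the contractor offers that and keeps 98.76.
Round 2 (the client proposes): the contractor can get 98.76 next round, worth 0.88 × 98.76 = 86.9088 now. The client offers 86.9088 and keeps 300 − 86.9088 = 213.0912.
Round 1 (the contractor proposes): the client can get 213.0912 next round, worth 0.78 × 213.0912 = 166.211136 now, so the contractor offers 166.211136, keeping 133.788864.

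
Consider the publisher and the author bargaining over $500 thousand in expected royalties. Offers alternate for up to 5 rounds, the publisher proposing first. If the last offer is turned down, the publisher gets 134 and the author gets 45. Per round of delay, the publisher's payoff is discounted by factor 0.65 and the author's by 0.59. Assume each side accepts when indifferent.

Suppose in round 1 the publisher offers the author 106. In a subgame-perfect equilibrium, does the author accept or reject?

Round 5 (the publisher proposes): the author gets 45 if talks fail, so the publisher offers 45 and keeps 455.
Round 4 (the author proposes): the publisher can get 455 next round, worth 0.65 × 455 = 295.75 now, so the author offers 295.75, keeping 204.25.
Round 3 (the publisher proposes): the author can get 204.25 next round, worth 0.59 × 204.25 = 120.5075 now, so the publisher offers 120.5075, keeping 379.4925.
Round 2 (the author proposes): the publisher can get 379.4925 next round, worth 0.65 × 379.4925 = 246.670125 now. The author offers 246.670125 and keeps 500 − 246.670125 = 253.329875.
So by rejecting in round 1, the author gets 253.329875 next round, worth 0.59 × 253.329875 = 149.46462625 now.
Offer 106 < 149.46462625, so the author rejects.

Reject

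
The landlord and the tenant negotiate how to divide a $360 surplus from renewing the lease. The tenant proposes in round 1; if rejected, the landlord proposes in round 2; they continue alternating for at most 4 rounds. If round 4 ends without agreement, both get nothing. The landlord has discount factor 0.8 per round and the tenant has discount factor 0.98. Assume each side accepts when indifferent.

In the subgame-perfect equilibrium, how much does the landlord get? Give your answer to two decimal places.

Round 4 (the landlord proposes): the tenant will accept anything ≥ 0, so the landlord offers 0 and keeps 360.
Round 3 (the tenant proposes): the landlord can get 360 next round, worth 0.8 × 360 = 288 now; the tenant offers that and keeps 72.
Round 2 (the landlord proposes): the tenant can get 72 next round, worth 0.98 × 72 = 70.56 now. The landlord offers 70.56 and keeps 360 − 70.56 = 289.44.
Round 1 (the tenant proposes): the landlord can get 289.44 next round, worth 0.8 × 289.44 = 231.552 now, so the tenant offers 231.552, keeping 128.448.

231.55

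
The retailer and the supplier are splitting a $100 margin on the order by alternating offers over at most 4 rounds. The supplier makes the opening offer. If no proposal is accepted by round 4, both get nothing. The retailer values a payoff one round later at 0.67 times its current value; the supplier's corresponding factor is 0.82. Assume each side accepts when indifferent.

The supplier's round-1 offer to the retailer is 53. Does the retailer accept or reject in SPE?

Accept

Work out the retailer's continuation value if the offer is rejected.
Round 4 (the retailer proposes): the supplier will accept anything ≥ 0, so the retailer offers 0 and keeps 100.
Round 3 (the supplier proposes): the retailer can get 100 next round, worth 0.67 × 100 = 67 now. The supplier offers 67 and keeps 100 − 67 = 33.
Round 2 (the retailer proposes): the supplier can get 33 next round, worth 0.82 × 33 = 27.06 now. The retailer offers 27.06 and keeps 100 − 27.06 = 72.94.
So by rejecting in round 1, the retailer gets 72.94 next round, worth 0.67 × 72.94 = 48.8698 now.
Offer 53 ≥ 48.8698, so the retailer accepts.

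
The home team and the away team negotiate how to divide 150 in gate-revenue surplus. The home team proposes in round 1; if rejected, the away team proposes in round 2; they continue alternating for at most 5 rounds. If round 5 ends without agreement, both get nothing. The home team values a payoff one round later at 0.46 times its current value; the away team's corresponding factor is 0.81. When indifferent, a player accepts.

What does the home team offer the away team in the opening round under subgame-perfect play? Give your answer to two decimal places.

Round 5 (the home team proposes): the away team will accept anything ≥ 0, so the home team offers 0 and keeps 150.
Round 4 (the away team proposes): the home team can get 150 next round, worth 0.46 × 150 = 69 now, so the away team offers 69, keeping 81.
Round 3 (the home team proposes): the away team can get 81 next round, worth 0.81 × 81 = 65.61 now. The home team offers 65.61 and keeps 150 − 65.61 = 84.39.
Round 2 (the away team proposes): the home team can get 84.39 next round, worth 0.46 × 84.39 = 38.8194 now. The away team offers 38.8194 and keeps 150 − 38.8194 = 111.1806.
Round 1 (the home team proposes): the away team can get 111.1806 next round, worth 0.81 × 111.1806 = 90.056286 now, so the home team offers 90.056286, keeping 59.943714.

90.06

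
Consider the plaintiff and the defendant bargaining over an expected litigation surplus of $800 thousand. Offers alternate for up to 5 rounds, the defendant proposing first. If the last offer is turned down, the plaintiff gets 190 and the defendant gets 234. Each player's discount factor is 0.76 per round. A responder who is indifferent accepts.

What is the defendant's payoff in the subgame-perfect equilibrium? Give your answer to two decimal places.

506.41

Work backward from the last round.
Round 5 (the defendant proposes): the plaintiff gets 190 if talks fail, so the defendant offers 190 and keeps 610.
Round 4 (the plaintiff proposes): the defendant can get 610 next round, worth 0.76 × 610 = 463.6 now. The plaintiff offers 463.6 and keeps 800 − 463.6 = 336.4.
Round 3 (the defendant proposes): the plaintiff can get 336.4 next round, worth 0.76 × 336.4 = 255.664 now; the defendant offers that and keeps 544.336.
Round 2 (the plaintiff proposes): the defendant can get 544.336 next round, worth 0.76 × 544.336 = 413.69536 now. The plaintiff offers 413.69536 and keeps 800 − 413.69536 = 386.30464.
Round 1 (the defendant proposes): the plaintiff can get 386.30464 next round, worth 0.76 × 386.30464 = 293.5915264 now, so the defendant offers 293.5915264, keeping 506.4084736.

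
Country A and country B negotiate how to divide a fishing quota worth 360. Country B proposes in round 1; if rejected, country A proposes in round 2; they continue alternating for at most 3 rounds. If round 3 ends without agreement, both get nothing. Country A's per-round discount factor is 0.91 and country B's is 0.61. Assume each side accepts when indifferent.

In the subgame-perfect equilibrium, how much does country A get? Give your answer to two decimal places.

127.76

Round 3 (country B proposes): rejection yields 0 for country A; country B offers 0 and keeps 360.
Round 2 (country A proposes): country B can get 360 next round, worth 0.61 × 360 = 219.6 now. Country A offers 219.6 and keeps 360 − 219.6 = 140.4.
Round 1 (country B proposes): country A can get 140.4 next round, worth 0.91 × 140.4 = 127.764 now. Country B offers 127.764 and keeps 360 − 127.764 = 232.236.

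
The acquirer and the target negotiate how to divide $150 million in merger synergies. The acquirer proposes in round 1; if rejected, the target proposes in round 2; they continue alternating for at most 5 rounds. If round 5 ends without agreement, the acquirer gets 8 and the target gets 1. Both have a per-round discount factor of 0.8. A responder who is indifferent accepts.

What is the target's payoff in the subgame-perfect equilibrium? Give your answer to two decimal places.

39.77

Round 5 (the acquirer proposes): the target gets 1 if talks fail, so the acquirer offers 1 and keeps 149.
Round 4 (the target proposes): the acquirer can get 149 next round, worth 0.8 × 149 = 119.2 now. The target offers 119.2 and keeps 150 − 119.2 = 30.8.
Round 3 (the acquirer proposes): the target can get 30.8 next round, worth 0.8 × 30.8 = 24.64 now; the acquirer offers that and keeps 125.36.
Round 2 (the target proposes): the acquirer can get 125.36 next round, worth 0.8 × 125.36 = 100.288 now. The target offers 100.288 and keeps 150 − 100.288 = 49.712.
Round 1 (the acquirer proposes): the target can get 49.712 next round, worth 0.8 × 49.712 = 39.7696 now; the acquirer offers that and keeps 110.2304.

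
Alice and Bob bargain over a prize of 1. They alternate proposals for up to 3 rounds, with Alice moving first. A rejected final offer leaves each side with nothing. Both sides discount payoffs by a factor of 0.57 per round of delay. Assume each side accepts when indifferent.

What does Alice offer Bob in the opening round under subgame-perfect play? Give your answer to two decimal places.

0.25

Round 3 (Alice proposes): Bob will accept anything ≥ 0, so Alice offers 0 and keeps 1.
Round 2 (Bob proposes): Alice can get 1 next round, worth 0.57 × 1 = 0.57 now, so Bob offers 0.57, keeping 0.43.
Round 1 (Alice proposes): Bob can get 0.43 next round, worth 0.57 × 0.43 = 0.2451 now, so Alice offers 0.2451, keeping 0.7549.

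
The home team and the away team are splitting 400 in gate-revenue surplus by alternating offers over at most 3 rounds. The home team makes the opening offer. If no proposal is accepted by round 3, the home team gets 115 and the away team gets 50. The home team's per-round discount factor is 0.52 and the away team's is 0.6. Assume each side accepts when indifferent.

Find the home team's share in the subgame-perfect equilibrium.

Work backward from the last round.
Round 3 (the home team proposes): the away team gets 50 if talks fail, so the home team offers 50 and keeps 350.
Round 2 (the away team proposes): the home team can get 350 next round, worth 0.52 × 350 = 182 now; the away team offers that and keeps 218.
Round 1 (the home team proposes): the away team can get 218 next round, worth 0.6 × 218 = 130.8 now. The home team offers 130.8 and keeps 400 − 130.8 = 269.2.

269.2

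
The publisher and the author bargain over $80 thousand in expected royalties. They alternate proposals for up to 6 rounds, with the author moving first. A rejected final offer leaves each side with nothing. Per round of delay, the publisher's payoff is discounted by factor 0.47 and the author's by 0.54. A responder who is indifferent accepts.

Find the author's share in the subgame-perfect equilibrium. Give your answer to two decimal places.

Round 6 (the publisher proposes): the author will accept anything ≥ 0, so the publisher offers 0 and keeps 80.
Round 5 (the author proposes): the publisher can get 80 next round, worth 0.47 × 80 = 37.6 now; the author offers that and keeps 42.4.
Round 4 (the publisher proposes): the author can get 42.4 next round, worth 0.54 × 42.4 = 22.896 now; the publisher offers that and keeps 57.104.
Round 3 (the author proposes): the publisher can get 57.104 next round, worth 0.47 × 57.104 = 26.83888 now, so the author offers 26.83888, keeping 53.16112.
Round 2 (the publisher proposes): the author can get 53.16112 next round, worth 0.54 × 53.16112 = 28.7070048 now, so the publisher offers 28.7070048, keeping 51.2929952.
Round 1 (the author proposes): the publisher can get 51.2929952 next round, worth 0.47 × 51.2929952 = 24.107707744 now. The author offers 24.107707744 and keeps 80 − 24.107707744 = 55.892292256.

55.89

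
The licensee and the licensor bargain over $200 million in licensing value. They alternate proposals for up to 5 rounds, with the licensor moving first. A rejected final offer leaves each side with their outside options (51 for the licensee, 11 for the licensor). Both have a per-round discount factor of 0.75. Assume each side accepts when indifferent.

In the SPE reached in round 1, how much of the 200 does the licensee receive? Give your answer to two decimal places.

74.73

By backward induction:
Round 5 (the licensor proposes): the licensee gets 51 if talks fail, so the licensor offers 51 and keeps 149.
Round 4 (the licensee proposes): the licensor can get 149 next round, worth 0.75 × 149 = 111.75 now; the licensee offers that and keeps 88.25.
Round 3 (the licensor proposes): the licensee can get 88.25 next round, worth 0.75 × 88.25 = 66.1875 now, so the licensor offers 66.1875, keeping 133.8125.
Round 2 (the licensee proposes): the licensor can get 133.8125 next round, worth 0.75 × 133.8125 = 100.359375 now. The licensee offers 100.359375 and keeps 200 − 100.359375 = 99.640625.
Round 1 (the licensor proposes): the licensee can get 99.640625 next round, worth 0.75 × 99.640625 = 74.73046875 now. The licensor offers 74.73046875 and keeps 200 − 74.73046875 = 125.26953125.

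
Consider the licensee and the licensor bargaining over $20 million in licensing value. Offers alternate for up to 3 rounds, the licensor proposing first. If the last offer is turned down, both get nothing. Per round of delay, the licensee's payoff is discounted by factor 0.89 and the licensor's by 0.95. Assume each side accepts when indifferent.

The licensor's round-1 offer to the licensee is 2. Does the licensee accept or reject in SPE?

Accept

Round 3 (the licensor proposes): rejection yields 0 for the licensee; the licensor offers 0 and keeps 20.
Round 2 (the licensee proposes): the licensor can get 20 next round, worth 0.95 × 20 = 19 now. The licensee offers 19 and keeps 20 − 19 = 1.
So by rejecting in round 1, the licensee gets 1 next round, worth 0.89 × 1 = 0.89 now.
Offer 2 ≥ 0.89, so the licensee accepts.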